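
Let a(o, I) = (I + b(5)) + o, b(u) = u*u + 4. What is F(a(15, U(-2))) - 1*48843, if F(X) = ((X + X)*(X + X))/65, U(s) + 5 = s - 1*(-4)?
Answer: -3168071/65 ≈ -48740.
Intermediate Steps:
b(u) = 4 + u**2 (b(u) = u**2 + 4 = 4 + u**2)
U(s) = -1 + s (U(s) = -5 + (s - 1*(-4)) = -5 + (s + 4) = -5 + (4 + s) = -1 + s)
a(o, I) = 29 + I + o (a(o, I) = (I + (4 + 5**2)) + o = (I + (4 + 25)) + o = (I + 29) + o = (29 + I) + o = 29 + I + o)
F(X) = 4*X**2/65 (F(X) = ((2*X)*(2*X))*(1/65) = (4*X**2)*(1/65) = 4*X**2/65)
F(a(15, U(-2))) - 1*48843 = 4*(29 + (-1 - 2) + 15)**2/65 - 1*48843 = 4*(29 - 3 + 15)**2/65 - 48843 = (4/65)*41**2 - 48843 = (4/65)*1681 - 48843 = 6724/65 - 48843 = -3168071/65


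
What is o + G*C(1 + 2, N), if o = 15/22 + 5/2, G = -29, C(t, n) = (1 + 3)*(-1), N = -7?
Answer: 1311/11 ≈ 119.18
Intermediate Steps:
C(t, n) = -4 (C(t, n) = 4*(-1) = -4)
o = 35/11 (o = 15*(1/22) + 5*(½) = 15/22 + 5/2 = 35/11 ≈ 3.1818)
o + G*C(1 + 2, N) = 35/11 - 29*(-4) = 35/11 + 116 = 1311/11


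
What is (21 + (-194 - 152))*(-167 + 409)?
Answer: -78650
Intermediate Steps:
(21 + (-194 - 152))*(-167 + 409) = (21 - 346)*242 = -325*242 = -78650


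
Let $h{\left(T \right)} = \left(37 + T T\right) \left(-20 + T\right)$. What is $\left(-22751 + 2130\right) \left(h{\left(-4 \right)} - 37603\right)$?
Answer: $801641375$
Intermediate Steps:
$h{\left(T \right)} = \left(-20 + T\right) \left(37 + T^{2}\right)$ ($h{\left(T \right)} = \left(37 + T^{2}\right) \left(-20 + T\right) = \left(-20 + T\right) \left(37 + T^{2}\right)$)
$\left(-22751 + 2130\right) \left(h{\left(-4 \right)} - 37603\right) = \left(-22751 + 2130\right) \left(\left(-740 + \left(-4\right)^{3} - 20 \left(-4\right)^{2} + 37 \left(-4\right)\right) - 37603\right) = - 20621 \left(\left(-740 - 64 - 320 - 148\right) - 37603\right) = - 20621 \left(-1272 - 37603\right) = \left(-20621\right) \left(-38875\right) = 801641375$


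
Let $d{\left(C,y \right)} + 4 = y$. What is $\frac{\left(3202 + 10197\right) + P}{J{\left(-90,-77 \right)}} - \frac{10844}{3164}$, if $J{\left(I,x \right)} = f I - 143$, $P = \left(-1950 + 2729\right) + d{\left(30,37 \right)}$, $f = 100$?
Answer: $- \frac{36027574}{7232113} \approx -4.9816$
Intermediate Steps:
$d{\left(C,y \right)} = -4 + y$
$P = 812$ ($P = \left(-1950 + 2729\right) + \left(-4 + 37\right) = 779 + 33 = 812$)
$J{\left(I,x \right)} = -143 + 100 I$ ($J{\left(I,x \right)} = 100 I - 143 = -143 + 100 I$)
$\frac{\left(3202 + 10197\right) + P}{J{\left(-90,-77 \right)}} - \frac{10844}{3164} = \frac{\left(3202 + 10197\right) + 812}{-143 + 100 \left(-90\right)} - \frac{10844}{3164} = \frac{13399 + 812}{-143 - 9000} - \frac{2711}{791} = \frac{14211}{-9143} - \frac{2711}{791} = 14211 \left(- \frac{1}{9143}\right) - \frac{2711}{791} = - \frac{14211}{9143} - \frac{2711}{791} = - \frac{36027574}{7232113}$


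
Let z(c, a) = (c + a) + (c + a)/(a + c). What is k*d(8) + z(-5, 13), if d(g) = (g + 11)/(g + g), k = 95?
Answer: 1949/16 ≈ 121.81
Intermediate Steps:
d(g) = (11 + g)/(2*g) (d(g) = (11 + g)/((2*g)) = (11 + g)*(1/(2*g)) = (11 + g)/(2*g))
z(c, a) = 1 + a + c (z(c, a) = (a + c) + (a + c)/(a + c) = (a + c) + 1 = 1 + a + c)
k*d(8) + z(-5, 13) = 95*((1/2)*(11 + 8)/8) + (1 + 13 - 5) = 95*((1/2)*(1/8)*19) + 9 = 95*(19/16) + 9 = 1805/16 + 9 = 1949/16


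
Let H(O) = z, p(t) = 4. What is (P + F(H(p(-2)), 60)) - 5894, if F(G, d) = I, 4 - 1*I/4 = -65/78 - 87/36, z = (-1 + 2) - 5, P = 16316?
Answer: 10451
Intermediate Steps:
z = -4 (z = 1 - 5 = -4)
I = 29 (I = 16 - 4*(-65/78 - 87/36) = 16 - 4*(-65*1/78 - 87*1/36) = 16 - 4*(-⅚ - 29/12) = 16 - 4*(-13/4) = 16 + 13 = 29)
H(O) = -4
F(G, d) = 29
(P + F(H(p(-2)), 60)) - 5894 = (16316 + 29) - 5894 = 16345 - 5894 = 10451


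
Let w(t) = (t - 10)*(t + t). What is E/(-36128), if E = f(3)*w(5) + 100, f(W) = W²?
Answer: 175/18064 ≈ 0.0096878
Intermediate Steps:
w(t) = 2*t*(-10 + t) (w(t) = (-10 + t)*(2*t) = 2*t*(-10 + t))
E = -350 (E = 3²*(2*5*(-10 + 5)) + 100 = 9*(2*5*(-5)) + 100 = 9*(-50) + 100 = -450 + 100 = -350)
E/(-36128) = -350/(-36128) = -350*(-1/36128) = 175/18064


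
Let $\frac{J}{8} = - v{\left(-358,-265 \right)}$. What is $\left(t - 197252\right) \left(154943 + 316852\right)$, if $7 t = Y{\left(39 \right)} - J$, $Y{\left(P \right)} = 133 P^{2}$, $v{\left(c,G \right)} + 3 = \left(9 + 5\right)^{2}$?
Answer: $- \frac{555268273965}{7} \approx -7.9324 \cdot 10^{10}$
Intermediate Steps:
$v{\left(c,G \right)} = 193$ ($v{\left(c,G \right)} = -3 + \left(9 + 5\right)^{2} = -3 + 14^{2} = -3 + 196 = 193$)
$J = -1544$ ($J = 8 \left(\left(-1\right) 193\right) = 8 \left(-193\right) = -1544$)
$t = \frac{203837}{7}$ ($t = \frac{133 \cdot 39^{2} - -1544}{7} = \frac{133 \cdot 1521 + 1544}{7} = \frac{202293 + 1544}{7} = \frac{1}{7} \cdot 203837 = \frac{203837}{7} \approx 29120.0$)
$\left(t - 197252\right) \left(154943 + 316852\right) = \left(\frac{203837}{7} - 197252\right) \left(154943 + 316852\right) = \left(- \frac{1176927}{7}\right) 471795 = - \frac{555268273965}{7}$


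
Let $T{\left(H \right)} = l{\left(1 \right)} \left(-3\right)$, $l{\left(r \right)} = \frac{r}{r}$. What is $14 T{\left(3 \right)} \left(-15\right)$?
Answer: $630$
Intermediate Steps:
$l{\left(r \right)} = 1$
$T{\left(H \right)} = -3$ ($T{\left(H \right)} = 1 \left(-3\right) = -3$)
$14 T{\left(3 \right)} \left(-15\right) = 14 \left(-3\right) \left(-15\right) = \left(-42\right) \left(-15\right) = 630$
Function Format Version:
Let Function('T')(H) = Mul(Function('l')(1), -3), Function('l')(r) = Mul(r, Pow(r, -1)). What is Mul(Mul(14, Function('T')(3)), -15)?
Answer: 630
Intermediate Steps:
Function('l')(r) = 1
Function('T')(H) = -3 (Function('T')(H) = Mul(1, -3) = -3)
Mul(Mul(14, Function('T')(3)), -15) = Mul(Mul(14, -3), -15) = Mul(-42, -15) = 630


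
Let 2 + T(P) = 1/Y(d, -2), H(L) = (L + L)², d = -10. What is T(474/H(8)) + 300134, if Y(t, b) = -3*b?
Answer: 1800793/6 ≈ 3.0013e+5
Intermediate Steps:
H(L) = 4*L² (H(L) = (2*L)² = 4*L²)
T(P) = -11/6 (T(P) = -2 + 1/(-3*(-2)) = -2 + 1/6 = -2 + ⅙ = -11/6)
T(474/H(8)) + 300134 = -11/6 + 300134 = 1800793/6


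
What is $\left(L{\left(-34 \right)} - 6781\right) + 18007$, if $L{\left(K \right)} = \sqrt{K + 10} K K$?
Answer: $11226 + 2312 i \sqrt{6} \approx 11226.0 + 5663.2 i$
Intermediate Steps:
$L{\left(K \right)} = K^{2} \sqrt{10 + K}$ ($L{\left(K \right)} = \sqrt{10 + K} K K = K \sqrt{10 + K} K = K^{2} \sqrt{10 + K}$)
$\left(L{\left(-34 \right)} - 6781\right) + 18007 = \left(\left(-34\right)^{2} \sqrt{10 - 34} - 6781\right) + 18007 = \left(1156 \sqrt{-24} - 6781\right) + 18007 = \left(1156 \cdot 2 i \sqrt{6} - 6781\right) + 18007 = \left(2312 i \sqrt{6} - 6781\right) + 18007 = \left(-6781 + 2312 i \sqrt{6}\right) + 18007 = 11226 + 2312 i \sqrt{6}$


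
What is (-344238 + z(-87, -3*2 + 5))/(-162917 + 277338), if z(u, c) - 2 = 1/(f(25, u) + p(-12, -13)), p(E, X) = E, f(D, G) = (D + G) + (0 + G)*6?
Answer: -205164657/68194916 ≈ -3.0085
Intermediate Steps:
f(D, G) = D + 7*G (f(D, G) = (D + G) + G*6 = (D + G) + 6*G = D + 7*G)
z(u, c) = 2 + 1/(13 + 7*u) (z(u, c) = 2 + 1/((25 + 7*u) - 12) = 2 + 1/(13 + 7*u))
(-344238 + z(-87, -3*2 + 5))/(-162917 + 277338) = (-344238 + (27 + 14*(-87))/(13 + 7*(-87)))/(-162917 + 277338) = (-344238 + (27 - 1218)/(13 - 609))/114421 = (-344238 - 1191/(-596))*(1/114421) = (-344238 - 1/596*(-1191))*(1/114421) = (-344238 + 1191/596)*(1/114421) = -205164657/596*1/114421 = -205164657/68194916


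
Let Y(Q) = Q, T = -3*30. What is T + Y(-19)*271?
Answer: -5239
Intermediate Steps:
T = -90
T + Y(-19)*271 = -90 - 19*271 = -90 - 5149 = -5239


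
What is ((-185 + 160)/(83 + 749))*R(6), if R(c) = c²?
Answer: -225/208 ≈ -1.0817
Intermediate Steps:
((-185 + 160)/(83 + 749))*R(6) = ((-185 + 160)/(83 + 749))*6² = -25/832*36 = -225/208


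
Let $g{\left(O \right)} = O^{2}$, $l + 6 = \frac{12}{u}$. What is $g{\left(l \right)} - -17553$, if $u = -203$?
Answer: $\frac{724854477}{41209} \approx 17590.0$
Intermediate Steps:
$l = - \frac{1230}{203}$ ($l = -6 + \frac{12}{-203} = -6 + 12 \left(- \frac{1}{203}\right) = -6 - \frac{12}{203} = - \frac{1230}{203} \approx -6.0591$)
$g{\left(l \right)} - -17553 = \left(- \frac{1230}{203}\right)^{2} - -17553 = \frac{1512900}{41209} + 17553 = \frac{724854477}{41209}$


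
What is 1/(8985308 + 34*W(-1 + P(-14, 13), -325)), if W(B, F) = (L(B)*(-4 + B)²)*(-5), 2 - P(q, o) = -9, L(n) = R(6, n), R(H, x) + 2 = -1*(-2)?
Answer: 1/8985308 ≈ 1.1129e-7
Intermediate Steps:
R(H, x) = 0 (R(H, x) = -2 - 1*(-2) = -2 + 2 = 0)
L(n) = 0
P(q, o) = 11 (P(q, o) = 2 - 1*(-9) = 2 + 9 = 11)
W(B, F) = 0 (W(B, F) = (0*(-4 + B)²)*(-5) = 0*(-5) = 0)
1/(8985308 + 34*W(-1 + P(-14, 13), -325)) = 1/(8985308 + 34*0) = 1/(8985308 + 0) = 1/8985308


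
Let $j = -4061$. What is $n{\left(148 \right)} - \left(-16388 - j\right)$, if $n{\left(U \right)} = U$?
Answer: $12475$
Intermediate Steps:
$n{\left(148 \right)} - \left(-16388 - j\right) = 148 - \left(-16388 - -4061\right) = 148 - \left(-16388 + 4061\right) = 148 - -12327 = 148 + 12327 = 12475$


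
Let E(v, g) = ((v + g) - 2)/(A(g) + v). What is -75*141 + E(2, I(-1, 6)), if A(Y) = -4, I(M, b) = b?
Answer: -10578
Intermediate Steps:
E(v, g) = (-2 + g + v)/(-4 + v) (E(v, g) = ((v + g) - 2)/(-4 + v) = ((g + v) - 2)/(-4 + v) = (-2 + g + v)/(-4 + v))
-75*141 + E(2, I(-1, 6)) = -75*141 + (-2 + 6 + 2)/(-4 + 2) = -10575 + 6/(-2) = -10575 - ½*6 = -10575 - 3 = -10578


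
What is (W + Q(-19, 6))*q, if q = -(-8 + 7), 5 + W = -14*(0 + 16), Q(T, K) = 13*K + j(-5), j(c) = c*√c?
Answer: -151 - 5*I*√5 ≈ -151.0 - 11.18*I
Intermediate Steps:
j(c) = c^(3/2)
Q(T, K) = 13*K - 5*I*√5 (Q(T, K) = 13*K + (-5)^(3/2) = 13*K - 5*I*√5)
W = -229 (W = -5 - 14*(0 + 16) = -5 - 14*16 = -5 - 224 = -229)
q = 1 (q = -1*(-1) = 1)
(W + Q(-19, 6))*q = (-229 + (13*6 - 5*I*√5))*1 = (-229 + (78 - 5*I*√5))*1 = (-151 - 5*I*√5)*1 = -151 - 5*I*√5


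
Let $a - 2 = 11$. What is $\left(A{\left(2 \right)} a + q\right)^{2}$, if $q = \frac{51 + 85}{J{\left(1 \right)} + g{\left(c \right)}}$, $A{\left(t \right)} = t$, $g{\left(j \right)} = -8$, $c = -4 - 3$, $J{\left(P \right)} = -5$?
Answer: $\frac{40804}{169} \approx 241.44$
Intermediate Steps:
$c = -7$ ($c = -4 - 3 = -7$)
$a = 13$ ($a = 2 + 11 = 13$)
$q = - \frac{136}{13}$ ($q = \frac{51 + 85}{-5 - 8} = \frac{136}{-13} = 136 \left(- \frac{1}{13}\right) = - \frac{136}{13} \approx -10.462$)
$\left(A{\left(2 \right)} a + q\right)^{2} = \left(2 \cdot 13 - \frac{136}{13}\right)^{2} = \left(26 - \frac{136}{13}\right)^{2} = \left(\frac{202}{13}\right)^{2} = \frac{40804}{169}$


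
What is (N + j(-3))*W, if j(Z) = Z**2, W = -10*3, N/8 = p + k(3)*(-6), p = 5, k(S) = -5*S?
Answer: -23070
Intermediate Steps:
N = 760 (N = 8*(5 - 5*3*(-6)) = 8*(5 - 15*(-6)) = 8*(5 + 90) = 8*95 = 760)
W = -30
(N + j(-3))*W = (760 + (-3)**2)*(-30) = (760 + 9)*(-30) = 769*(-30) = -23070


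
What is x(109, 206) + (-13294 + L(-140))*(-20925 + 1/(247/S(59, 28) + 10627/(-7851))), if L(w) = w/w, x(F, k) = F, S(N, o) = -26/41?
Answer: 1707095305657208/6137183 ≈ 2.7816e+8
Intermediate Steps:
S(N, o) = -26/41 (S(N, o) = -26*1/41 = -26/41)
L(w) = 1
x(109, 206) + (-13294 + L(-140))*(-20925 + 1/(247/S(59, 28) + 10627/(-7851))) = 109 + (-13294 + 1)*(-20925 + 1/(247/(-26/41) + 10627/(-7851))) = 109 - 13293*(-20925 + 1/(247*(-41/26) + 10627*(-1/7851))) = 109 - 13293*(-20925 + 1/(-779/2 - 10627/7851)) = 109 - 13293*(-20925 + 1/(-6137183/15702)) = 109 - 13293*(-20925 - 15702/6137183) = 109 - 13293*(-128420569977/6137183) = 109 + 1707094636704261/6137183 = 1707095305657208/6137183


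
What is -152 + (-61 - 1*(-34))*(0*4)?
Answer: -152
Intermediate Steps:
-152 + (-61 - 1*(-34))*(0*4) = -152 + (-61 + 34)*0 = -152 - 27*0 = -152 + 0 = -152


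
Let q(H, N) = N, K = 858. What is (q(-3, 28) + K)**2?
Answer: 784996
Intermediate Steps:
(q(-3, 28) + K)**2 = (28 + 858)**2 = 886**2 = 784996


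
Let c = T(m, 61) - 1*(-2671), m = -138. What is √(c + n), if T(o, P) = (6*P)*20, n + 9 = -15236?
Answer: I*√5254 ≈ 72.484*I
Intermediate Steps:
n = -15245 (n = -9 - 15236 = -15245)
T(o, P) = 120*P
c = 9991 (c = 120*61 - 1*(-2671) = 7320 + 2671 = 9991)
√(c + n) = √(9991 - 15245) = √(-5254) = I*√5254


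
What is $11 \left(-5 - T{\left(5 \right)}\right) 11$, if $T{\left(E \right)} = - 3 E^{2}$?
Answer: $8470$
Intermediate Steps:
$11 \left(-5 - T{\left(5 \right)}\right) 11 = 11 \left(-5 - - 3 \cdot 5^{2}\right) 11 = 11 \left(-5 - \left(-3\right) 25\right) 11 = 11 \left(-5 - -75\right) 11 = 11 \left(-5 + 75\right) 11 = 11 \cdot 70 \cdot 11 = 770 \cdot 11 = 8470$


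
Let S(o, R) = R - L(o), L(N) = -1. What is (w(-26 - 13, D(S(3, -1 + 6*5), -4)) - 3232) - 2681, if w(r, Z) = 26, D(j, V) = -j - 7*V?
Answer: -5887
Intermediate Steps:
S(o, R) = 1 + R (S(o, R) = R - 1*(-1) = R + 1 = 1 + R)
(w(-26 - 13, D(S(3, -1 + 6*5), -4)) - 3232) - 2681 = (26 - 3232) - 2681 = -3206 - 2681 = -5887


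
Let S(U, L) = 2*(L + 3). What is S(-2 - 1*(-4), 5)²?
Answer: 256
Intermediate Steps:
S(U, L) = 6 + 2*L (S(U, L) = 2*(3 + L) = 6 + 2*L)
S(-2 - 1*(-4), 5)² = (6 + 2*5)² = (6 + 10)² = 16² = 256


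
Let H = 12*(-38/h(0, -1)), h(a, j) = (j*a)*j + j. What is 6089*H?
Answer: 2776584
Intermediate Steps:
h(a, j) = j + a*j**2 (h(a, j) = (a*j)*j + j = a*j**2 + j = j + a*j**2)
H = 456 (H = 12*(-38*(-1/(1 + 0*(-1)))) = 12*(-38*(-1/(1 + 0))) = 12*(-38/((-1*1))) = 12*(-38/(-1)) = 12*(-38*(-1)) = 12*38 = 456)
6089*H = 6089*456 = 2776584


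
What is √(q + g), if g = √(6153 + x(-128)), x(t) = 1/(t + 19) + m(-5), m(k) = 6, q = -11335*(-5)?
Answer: √(673355675 + 109*√73174970)/109 ≈ 238.23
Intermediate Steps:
q = 56675
x(t) = 6 + 1/(19 + t) (x(t) = 1/(t + 19) + 6 = 1/(19 + t) + 6 = 6 + 1/(19 + t))
g = √73174970/109 (g = √(6153 + (115 + 6*(-128))/(19 - 128)) = √(6153 + (115 - 768)/(-109)) = √(6153 - 1/109*(-653)) = √(6153 + 653/109) = √(671330/109) = √73174970/109 ≈ 78.479)
√(q + g) = √(56675 + √73174970/109)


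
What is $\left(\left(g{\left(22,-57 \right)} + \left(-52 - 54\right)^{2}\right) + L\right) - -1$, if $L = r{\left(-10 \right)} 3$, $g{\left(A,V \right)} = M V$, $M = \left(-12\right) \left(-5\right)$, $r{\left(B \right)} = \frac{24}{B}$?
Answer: $\frac{39049}{5} \approx 7809.8$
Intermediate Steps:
$M = 60$
$g{\left(A,V \right)} = 60 V$
$L = - \frac{36}{5}$ ($L = \frac{24}{-10} \cdot 3 = 24 \left(- \frac{1}{10}\right) 3 = \left(- \frac{12}{5}\right) 3 = - \frac{36}{5} \approx -7.2$)
$\left(\left(g{\left(22,-57 \right)} + \left(-52 - 54\right)^{2}\right) + L\right) - -1 = \left(\left(60 \left(-57\right) + \left(-52 - 54\right)^{2}\right) - \frac{36}{5}\right) - -1 = \left(\left(-3420 + \left(-106\right)^{2}\right) - \frac{36}{5}\right) + 1 = \left(\left(-3420 + 11236\right) - \frac{36}{5}\right) + 1 = \left(7816 - \frac{36}{5}\right) + 1 = \frac{39044}{5} + 1 = \frac{39049}{5}$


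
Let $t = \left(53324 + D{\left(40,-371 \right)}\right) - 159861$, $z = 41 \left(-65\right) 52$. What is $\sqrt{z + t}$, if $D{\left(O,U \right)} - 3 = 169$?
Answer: $i \sqrt{244945} \approx 494.92 i$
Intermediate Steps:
$D{\left(O,U \right)} = 172$ ($D{\left(O,U \right)} = 3 + 169 = 172$)
$z = -138580$ ($z = \left(-2665\right) 52 = -138580$)
$t = -106365$ ($t = \left(53324 + 172\right) - 159861 = 53496 - 159861 = -106365$)
$\sqrt{z + t} = \sqrt{-138580 - 106365} = \sqrt{-244945} = i \sqrt{244945}$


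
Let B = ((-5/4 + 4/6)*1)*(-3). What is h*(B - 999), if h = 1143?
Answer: -4559427/4 ≈ -1.1399e+6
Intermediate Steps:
B = 7/4 (B = ((-5*1/4 + 4*(1/6))*1)*(-3) = ((-5/4 + 2/3)*1)*(-3) = -7/12*1*(-3) = -7/12*(-3) = 7/4 ≈ 1.7500)
h*(B - 999) = 1143*(7/4 - 999) = 1143*(-3989/4) = -4559427/4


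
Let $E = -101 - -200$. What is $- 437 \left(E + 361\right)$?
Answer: $-201020$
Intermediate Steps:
$E = 99$ ($E = -101 + 200 = 99$)
$- 437 \left(E + 361\right) = - 437 \left(99 + 361\right) = \left(-437\right) 460 = -201020$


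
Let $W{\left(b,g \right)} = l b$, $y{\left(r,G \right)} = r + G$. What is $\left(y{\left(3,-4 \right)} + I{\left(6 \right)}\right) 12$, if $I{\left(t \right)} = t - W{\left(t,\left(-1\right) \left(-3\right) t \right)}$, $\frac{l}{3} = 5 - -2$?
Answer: $-1452$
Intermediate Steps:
$l = 21$ ($l = 3 \left(5 - -2\right) = 3 \left(5 + 2\right) = 3 \cdot 7 = 21$)
$y{\left(r,G \right)} = G + r$
$W{\left(b,g \right)} = 21 b$
$I{\left(t \right)} = - 20 t$ ($I{\left(t \right)} = t - 21 t = - 20 t$)
$\left(y{\left(3,-4 \right)} + I{\left(6 \right)}\right) 12 = \left(\left(-4 + 3\right) - 120\right) 12 = \left(-1 - 120\right) 12 = \left(-121\right) 12 = -1452$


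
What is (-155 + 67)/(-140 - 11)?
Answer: 88/151 ≈ 0.58278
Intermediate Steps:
(-155 + 67)/(-140 - 11) = -88/(-151) = -1/151*(-88) = 88/151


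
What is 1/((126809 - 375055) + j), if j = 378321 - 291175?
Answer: -1/161100 ≈ -6.2073e-6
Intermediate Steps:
j = 87146
1/((126809 - 375055) + j) = 1/((126809 - 375055) + 87146) = 1/(-248246 + 87146) = 1/(-161100) = -1/161100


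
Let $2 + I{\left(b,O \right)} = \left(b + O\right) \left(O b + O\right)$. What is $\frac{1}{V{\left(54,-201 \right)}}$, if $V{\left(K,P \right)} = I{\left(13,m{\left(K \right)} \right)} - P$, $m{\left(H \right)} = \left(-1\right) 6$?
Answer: $- \frac{1}{389} \approx -0.0025707$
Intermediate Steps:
$m{\left(H \right)} = -6$
$I{\left(b,O \right)} = -2 + \left(O + b\right) \left(O + O b\right)$ ($I{\left(b,O \right)} = -2 + \left(b + O\right) \left(O b + O\right) = -2 + \left(O + b\right) \left(O + O b\right)$)
$V{\left(K,P \right)} = -590 - P$ ($V{\left(K,P \right)} = \left(-2 + \left(-6\right)^{2} - 78 - 6 \cdot 13^{2} + 13 \left(-6\right)^{2}\right) - P = \left(-2 + 36 - 78 - 1014 + 13 \cdot 36\right) - P = \left(-2 + 36 - 78 - 1014 + 468\right) - P = -590 - P$)
$\frac{1}{V{\left(54,-201 \right)}} = \frac{1}{-590 - -201} = \frac{1}{-590 + 201} = \frac{1}{-389} = - \frac{1}{389}$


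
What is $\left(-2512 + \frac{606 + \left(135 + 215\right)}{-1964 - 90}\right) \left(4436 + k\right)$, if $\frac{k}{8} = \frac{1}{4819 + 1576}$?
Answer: $- \frac{73198595444856}{6567665} \approx -1.1145 \cdot 10^{7}$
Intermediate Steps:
$k = \frac{8}{6395}$ ($k = \frac{8}{4819 + 1576} = \frac{8}{6395} \approx 0.001251$)
$\left(-2512 + \frac{606 + \left(135 + 215\right)}{-1964 - 90}\right) \left(4436 + k\right) = \left(-2512 + \frac{606 + \left(135 + 215\right)}{-1964 - 90}\right) \left(4436 + \frac{8}{6395}\right) = \left(-2512 + \frac{606 + 350}{-2054}\right) \frac{28368228}{6395} = \left(-2512 + 956 \left(- \frac{1}{2054}\right)\right) \frac{28368228}{6395} = \left(-2512 - \frac{478}{1027}\right) \frac{28368228}{6395} = \left(- \frac{2580302}{1027}\right) \frac{28368228}{6395} = - \frac{73198595444856}{6567665}$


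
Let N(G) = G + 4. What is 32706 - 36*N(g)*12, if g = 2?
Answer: 30114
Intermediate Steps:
N(G) = 4 + G
32706 - 36*N(g)*12 = 32706 - 36*(4 + 2)*12 = 32706 - 36*6*12 = 32706 - 216*12 = 32706 - 2592 = 30114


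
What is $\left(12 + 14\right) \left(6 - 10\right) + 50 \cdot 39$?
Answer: $1846$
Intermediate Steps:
$\left(12 + 14\right) \left(6 - 10\right) + 50 \cdot 39 = 26 \left(-4\right) + 1950 = -104 + 1950 = 1846$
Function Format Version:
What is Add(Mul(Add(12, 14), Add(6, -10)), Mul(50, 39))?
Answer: 1846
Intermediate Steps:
Add(Mul(Add(12, 14), Add(6, -10)), Mul(50, 39)) = Add(Mul(26, -4), 1950) = Add(-104, 1950) = 1846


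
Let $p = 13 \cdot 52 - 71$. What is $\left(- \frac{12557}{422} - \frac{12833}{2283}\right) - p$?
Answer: $- \frac{616955887}{963426} \approx -640.38$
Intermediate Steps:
$p = 605$ ($p = 676 - 71 = 605$)
$\left(- \frac{12557}{422} - \frac{12833}{2283}\right) - p = \left(- \frac{12557}{422} - \frac{12833}{2283}\right) - 605 = - \frac{34083157}{963426} - 605 = - \frac{616955887}{963426}$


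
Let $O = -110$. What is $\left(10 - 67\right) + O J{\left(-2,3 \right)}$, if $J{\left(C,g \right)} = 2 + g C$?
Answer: $383$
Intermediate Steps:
$J{\left(C,g \right)} = 2 + C g$
$\left(10 - 67\right) + O J{\left(-2,3 \right)} = \left(10 - 67\right) - 110 \left(2 - 6\right) = -57 - -440 = -57 + 440 = 383$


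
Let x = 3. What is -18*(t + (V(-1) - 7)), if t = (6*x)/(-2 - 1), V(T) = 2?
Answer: 198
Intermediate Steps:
t = -6 (t = (6*3)/(-2 - 1) = 18/(-3) = 18*(-⅓) = -6)
-18*(t + (V(-1) - 7)) = -18*(-6 + (2 - 7)) = -18*(-6 - 5) = -18*(-11) = 198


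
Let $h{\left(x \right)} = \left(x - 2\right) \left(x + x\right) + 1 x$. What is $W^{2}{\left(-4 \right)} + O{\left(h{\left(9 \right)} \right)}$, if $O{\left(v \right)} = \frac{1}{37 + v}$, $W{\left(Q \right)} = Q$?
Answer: $\frac{2753}{172} \approx 16.006$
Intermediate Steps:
$h{\left(x \right)} = x + 2 x \left(-2 + x\right)$ ($h{\left(x \right)} = \left(-2 + x\right) 2 x + x = 2 x \left(-2 + x\right) + x = x + 2 x \left(-2 + x\right)$)
$W^{2}{\left(-4 \right)} + O{\left(h{\left(9 \right)} \right)} = \left(-4\right)^{2} + \frac{1}{37 + 9 \left(-3 + 2 \cdot 9\right)} = 16 + \frac{1}{37 + 9 \left(-3 + 18\right)} = 16 + \frac{1}{37 + 9 \cdot 15} = 16 + \frac{1}{37 + 135} = 16 + \frac{1}{172} = \frac{2753}{172}$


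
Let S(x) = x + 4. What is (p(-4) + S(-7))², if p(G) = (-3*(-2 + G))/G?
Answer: 225/4 ≈ 56.250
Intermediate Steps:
S(x) = 4 + x
p(G) = (6 - 3*G)/G
(p(-4) + S(-7))² = ((-3 + 6/(-4)) + (4 - 7))² = ((-3 + 6*(-¼)) - 3)² = ((-3 - 3/2) - 3)² = (-9/2 - 3)² = (-15/2)² = 225/4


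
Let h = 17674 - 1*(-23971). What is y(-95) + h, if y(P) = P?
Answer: 41550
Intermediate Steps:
h = 41645 (h = 17674 + 23971 = 41645)
y(-95) + h = -95 + 41645 = 41550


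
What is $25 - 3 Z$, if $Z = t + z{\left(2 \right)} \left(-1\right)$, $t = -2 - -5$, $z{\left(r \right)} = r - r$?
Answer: $16$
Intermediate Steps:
$z{\left(r \right)} = 0$
$t = 3$ ($t = -2 + 5 = 3$)
$Z = 3$ ($Z = 3 + 0 \left(-1\right) = 3 + 0 = 3$)
$25 - 3 Z = 25 - 9 = 16$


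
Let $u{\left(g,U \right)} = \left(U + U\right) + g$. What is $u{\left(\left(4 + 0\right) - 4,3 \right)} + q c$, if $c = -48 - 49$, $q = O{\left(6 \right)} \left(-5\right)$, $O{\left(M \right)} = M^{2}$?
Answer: $17466$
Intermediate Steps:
$q = -180$ ($q = 6^{2} \left(-5\right) = 36 \left(-5\right) = -180$)
$u{\left(g,U \right)} = g + 2 U$ ($u{\left(g,U \right)} = 2 U + g = g + 2 U$)
$c = -97$ ($c = -48 - 49 = -97$)
$u{\left(\left(4 + 0\right) - 4,3 \right)} + q c = \left(\left(\left(4 + 0\right) - 4\right) + 2 \cdot 3\right) - -17460 = \left(\left(4 - 4\right) + 6\right) + 17460 = \left(0 + 6\right) + 17460 = 6 + 17460 = 17466$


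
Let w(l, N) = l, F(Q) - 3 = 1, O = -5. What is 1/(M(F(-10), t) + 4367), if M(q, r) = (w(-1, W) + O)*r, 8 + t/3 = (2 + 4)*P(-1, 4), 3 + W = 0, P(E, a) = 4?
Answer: 1/4079 ≈ 0.00024516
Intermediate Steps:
F(Q) = 4 (F(Q) = 3 + 1 = 4)
W = -3 (W = -3 + 0 = -3)
t = 48 (t = -24 + 3*((2 + 4)*4) = -24 + 3*(6*4) = -24 + 3*24 = -24 + 72 = 48)
M(q, r) = -6*r (M(q, r) = (-1 - 5)*r = -6*r)
1/(M(F(-10), t) + 4367) = 1/(-6*48 + 4367) = 1/(-288 + 4367) = 1/4079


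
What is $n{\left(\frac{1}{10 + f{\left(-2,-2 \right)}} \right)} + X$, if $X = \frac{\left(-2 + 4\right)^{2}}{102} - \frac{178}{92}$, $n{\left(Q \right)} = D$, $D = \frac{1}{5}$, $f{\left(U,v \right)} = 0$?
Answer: $- \frac{19889}{11730} \approx -1.6956$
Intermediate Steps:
$D = \frac{1}{5} \approx 0.2$
$n{\left(Q \right)} = \frac{1}{5}$
$X = - \frac{4447}{2346}$ ($X = 2^{2} \cdot \frac{1}{102} - \frac{89}{46} = 4 \cdot \frac{1}{102} - \frac{89}{46} = \frac{2}{51} - \frac{89}{46} = - \frac{4447}{2346} \approx -1.8956$)
$n{\left(\frac{1}{10 + f{\left(-2,-2 \right)}} \right)} + X = \frac{1}{5} - \frac{4447}{2346} = - \frac{19889}{11730}$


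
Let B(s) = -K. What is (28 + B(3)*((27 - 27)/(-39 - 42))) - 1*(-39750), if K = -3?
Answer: 39778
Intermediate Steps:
B(s) = 3 (B(s) = -1*(-3) = 3)
(28 + B(3)*((27 - 27)/(-39 - 42))) - 1*(-39750) = (28 + 3*((27 - 27)/(-39 - 42))) - 1*(-39750) = (28 + 3*(0/(-81))) + 39750 = (28 + 3*(0*(-1/81))) + 39750 = (28 + 3*0) + 39750 = (28 + 0) + 39750 = 28 + 39750 = 39778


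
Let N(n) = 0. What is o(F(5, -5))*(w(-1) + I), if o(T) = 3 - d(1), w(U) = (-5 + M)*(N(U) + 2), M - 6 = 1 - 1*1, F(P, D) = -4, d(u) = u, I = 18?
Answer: 40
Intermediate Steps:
M = 6 (M = 6 + (1 - 1*1) = 6 + (1 - 1) = 6 + 0 = 6)
w(U) = 2 (w(U) = (-5 + 6)*(0 + 2) = 1*2 = 2)
o(T) = 2 (o(T) = 3 - 1*1 = 3 - 1 = 2)
o(F(5, -5))*(w(-1) + I) = 2*(2 + 18) = 2*20 = 40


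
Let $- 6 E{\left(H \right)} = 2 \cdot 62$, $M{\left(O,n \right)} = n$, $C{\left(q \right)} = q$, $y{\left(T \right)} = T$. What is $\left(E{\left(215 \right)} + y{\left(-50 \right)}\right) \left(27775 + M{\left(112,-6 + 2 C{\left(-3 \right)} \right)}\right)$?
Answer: $- \frac{5885756}{3} \approx -1.9619 \cdot 10^{6}$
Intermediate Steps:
$E{\left(H \right)} = - \frac{62}{3}$ ($E{\left(H \right)} = - \frac{2 \cdot 62}{6} = \left(- \frac{1}{6}\right) 124 = - \frac{62}{3}$)
$\left(E{\left(215 \right)} + y{\left(-50 \right)}\right) \left(27775 + M{\left(112,-6 + 2 C{\left(-3 \right)} \right)}\right) = \left(- \frac{62}{3} - 50\right) \left(27775 + \left(-6 + 2 \left(-3\right)\right)\right) = - \frac{212 \left(27775 - 12\right)}{3} = \left(- \frac{212}{3}\right) 27763 = - \frac{5885756}{3}$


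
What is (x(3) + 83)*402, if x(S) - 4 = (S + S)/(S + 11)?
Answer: 246024/7 ≈ 35146.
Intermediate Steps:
x(S) = 4 + 2*S/(11 + S) (x(S) = 4 + (S + S)/(S + 11) = 4 + (2*S)/(11 + S) = 4 + 2*S/(11 + S))
(x(3) + 83)*402 = (2*(22 + 3*3)/(11 + 3) + 83)*402 = (2*(22 + 9)/14 + 83)*402 = (2*(1/14)*31 + 83)*402 = (31/7 + 83)*402 = (612/7)*402 = 246024/7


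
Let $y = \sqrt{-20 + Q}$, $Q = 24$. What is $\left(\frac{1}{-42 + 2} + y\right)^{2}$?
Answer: $\frac{6241}{1600} \approx 3.9006$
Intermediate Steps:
$y = 2$ ($y = \sqrt{-20 + 24} = \sqrt{4} = 2$)
$\left(\frac{1}{-42 + 2} + y\right)^{2} = \left(\frac{1}{-42 + 2} + 2\right)^{2} = \left(\frac{1}{-40} + 2\right)^{2} = \left(- \frac{1}{40} + 2\right)^{2} = \left(\frac{79}{40}\right)^{2} = \frac{6241}{1600}$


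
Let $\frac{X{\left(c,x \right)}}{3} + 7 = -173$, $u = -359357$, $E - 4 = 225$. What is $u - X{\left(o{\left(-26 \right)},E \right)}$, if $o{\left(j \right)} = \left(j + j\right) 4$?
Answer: $-358817$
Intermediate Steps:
$o{\left(j \right)} = 8 j$ ($o{\left(j \right)} = 2 j 4 = 8 j$)
$E = 229$ ($E = 4 + 225 = 229$)
$X{\left(c,x \right)} = -540$ ($X{\left(c,x \right)} = -21 + 3 \left(-173\right) = -21 - 519 = -540$)
$u - X{\left(o{\left(-26 \right)},E \right)} = -359357 - -540 = -359357 + 540 = -358817$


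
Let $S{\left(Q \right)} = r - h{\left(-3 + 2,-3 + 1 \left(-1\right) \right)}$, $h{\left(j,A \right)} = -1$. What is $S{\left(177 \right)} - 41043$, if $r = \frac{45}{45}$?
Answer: $-41041$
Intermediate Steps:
$r = 1$ ($r = 45 \cdot \frac{1}{45} = 1$)
$S{\left(Q \right)} = 2$ ($S{\left(Q \right)} = 1 - -1 = 1 + 1 = 2$)
$S{\left(177 \right)} - 41043 = 2 - 41043 = -41041$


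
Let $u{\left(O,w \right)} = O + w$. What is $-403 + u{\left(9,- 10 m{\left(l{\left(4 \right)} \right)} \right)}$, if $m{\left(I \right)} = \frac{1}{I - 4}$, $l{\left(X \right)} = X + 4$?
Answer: $- \frac{793}{2} \approx -396.5$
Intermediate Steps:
$l{\left(X \right)} = 4 + X$
$m{\left(I \right)} = \frac{1}{-4 + I}$
$-403 + u{\left(9,- 10 m{\left(l{\left(4 \right)} \right)} \right)} = -403 + \left(9 - \frac{10}{-4 + \left(4 + 4\right)}\right) = -403 + \left(9 - \frac{10}{-4 + 8}\right) = -403 + \left(9 - \frac{10}{4}\right) = -403 + \left(9 - \frac{5}{2}\right) = -403 + \frac{13}{2} = - \frac{793}{2}$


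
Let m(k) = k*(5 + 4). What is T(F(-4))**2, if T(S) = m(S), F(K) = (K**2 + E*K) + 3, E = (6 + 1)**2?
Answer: 2537649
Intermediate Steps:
E = 49 (E = 7**2 = 49)
F(K) = 3 + K**2 + 49*K (F(K) = (K**2 + 49*K) + 3 = 3 + K**2 + 49*K)
m(k) = 9*k (m(k) = k*9 = 9*k)
T(S) = 9*S
T(F(-4))**2 = (9*(3 + (-4)**2 + 49*(-4)))**2 = (9*(3 + 16 - 196))**2 = (9*(-177))**2 = (-1593)**2 = 2537649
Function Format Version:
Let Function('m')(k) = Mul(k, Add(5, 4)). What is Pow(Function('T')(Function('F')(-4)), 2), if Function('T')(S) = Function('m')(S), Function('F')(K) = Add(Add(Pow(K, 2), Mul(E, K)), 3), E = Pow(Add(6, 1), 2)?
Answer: 2537649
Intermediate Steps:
E = 49 (E = Pow(7, 2) = 49)
Function('F')(K) = Add(3, Pow(K, 2), Mul(49, K)) (Function('F')(K) = Add(Add(Pow(K, 2), Mul(49, K)), 3) = Add(3, Pow(K, 2), Mul(49, K)))
Function('m')(k) = Mul(9, k) (Function('m')(k) = Mul(k, 9) = Mul(9, k))
Function('T')(S) = Mul(9, S)
Pow(Function('T')(Function('F')(-4)), 2) = Pow(Mul(9, Add(3, Pow(-4, 2), Mul(49, -4))), 2) = Pow(Mul(9, Add(3, 16, -196)), 2) = Pow(Mul(9, -177), 2) = Pow(-1593, 2) = 2537649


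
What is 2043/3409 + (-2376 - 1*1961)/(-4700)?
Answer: 24386933/16022300 ≈ 1.5221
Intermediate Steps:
2043/3409 + (-2376 - 1*1961)/(-4700) = 2043*(1/3409) + (-2376 - 1961)*(-1/4700) = 2043/3409 - 4337*(-1/4700) = 2043/3409 + 4337/4700 = 24386933/16022300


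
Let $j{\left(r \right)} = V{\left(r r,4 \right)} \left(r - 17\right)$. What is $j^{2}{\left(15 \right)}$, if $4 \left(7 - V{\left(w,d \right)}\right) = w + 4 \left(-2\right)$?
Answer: $\frac{35721}{4} \approx 8930.3$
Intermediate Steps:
$V{\left(w,d \right)} = 9 - \frac{w}{4}$ ($V{\left(w,d \right)} = 7 - \frac{w + 4 \left(-2\right)}{4} = 7 - \frac{w - 8}{4} = 7 - \frac{-8 + w}{4} = 7 - \left(-2 + \frac{w}{4}\right) = 9 - \frac{w}{4}$)
$j{\left(r \right)} = \left(-17 + r\right) \left(9 - \frac{r^{2}}{4}\right)$ ($j{\left(r \right)} = \left(9 - \frac{r r}{4}\right) \left(r - 17\right) = \left(9 - \frac{r^{2}}{4}\right) \left(-17 + r\right) = \left(-17 + r\right) \left(9 - \frac{r^{2}}{4}\right)$)
$j^{2}{\left(15 \right)} = \left(- \frac{\left(-36 + 15^{2}\right) \left(-17 + 15\right)}{4}\right)^{2} = \left(\left(- \frac{1}{4}\right) \left(-36 + 225\right) \left(-2\right)\right)^{2} = \left(\left(- \frac{1}{4}\right) 189 \left(-2\right)\right)^{2} = \left(\frac{189}{2}\right)^{2} = \frac{35721}{4}$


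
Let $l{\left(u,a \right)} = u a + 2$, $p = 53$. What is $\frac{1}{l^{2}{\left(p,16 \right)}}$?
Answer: $\frac{1}{722500} \approx 1.3841 \cdot 10^{-6}$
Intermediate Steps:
$l{\left(u,a \right)} = 2 + a u$ ($l{\left(u,a \right)} = a u + 2 = 2 + a u$)
$\frac{1}{l^{2}{\left(p,16 \right)}} = \frac{1}{\left(2 + 16 \cdot 53\right)^{2}} = \frac{1}{\left(2 + 848\right)^{2}} = \frac{1}{850^{2}} = \frac{1}{722500}$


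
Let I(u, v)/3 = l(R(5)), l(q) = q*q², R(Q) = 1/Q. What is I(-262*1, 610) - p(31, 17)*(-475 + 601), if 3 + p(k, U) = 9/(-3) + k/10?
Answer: 45678/125 ≈ 365.42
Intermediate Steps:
l(q) = q³
I(u, v) = 3/125 (I(u, v) = 3*(1/5)³ = 3*(⅕)³ = 3*(1/125) = 3/125)
p(k, U) = -6 + k/10 (p(k, U) = -3 + (9/(-3) + k/10) = -3 + (9*(-⅓) + k*(⅒)) = -3 + (-3 + k/10) = -6 + k/10)
I(-262*1, 610) - p(31, 17)*(-475 + 601) = 3/125 - (-6 + (⅒)*31)*(-475 + 601) = 3/125 - (-6 + 31/10)*126 = 3/125 - (-29)*126/10 = 3/125 - 1*(-1827/5) = 3/125 + 1827/5 = 45678/125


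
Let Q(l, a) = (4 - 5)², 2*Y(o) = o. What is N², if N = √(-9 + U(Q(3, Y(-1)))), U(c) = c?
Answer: -8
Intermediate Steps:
Y(o) = o/2
Q(l, a) = 1 (Q(l, a) = (-1)² = 1)
N = 2*I*√2 (N = √(-9 + 1) = √(-8) = 2*I*√2 ≈ 2.8284*I)
N² = (2*I*√2)² = -8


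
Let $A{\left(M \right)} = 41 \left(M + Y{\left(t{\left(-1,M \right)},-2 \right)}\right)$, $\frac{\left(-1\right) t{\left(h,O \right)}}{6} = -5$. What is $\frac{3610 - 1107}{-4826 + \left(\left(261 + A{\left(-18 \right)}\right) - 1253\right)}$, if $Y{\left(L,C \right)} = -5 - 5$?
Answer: $- \frac{2503}{6966} \approx -0.35932$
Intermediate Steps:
$t{\left(h,O \right)} = 30$ ($t{\left(h,O \right)} = \left(-6\right) \left(-5\right) = 30$)
$Y{\left(L,C \right)} = -10$ ($Y{\left(L,C \right)} = -5 - 5 = -10$)
$A{\left(M \right)} = -410 + 41 M$ ($A{\left(M \right)} = 41 \left(M - 10\right) = 41 \left(-10 + M\right) = -410 + 41 M$)
$\frac{3610 - 1107}{-4826 + \left(\left(261 + A{\left(-18 \right)}\right) - 1253\right)} = \frac{3610 - 1107}{-4826 + \left(\left(261 + \left(-410 + 41 \left(-18\right)\right)\right) - 1253\right)} = \frac{3610 + \left(-1678 + 571\right)}{-4826 + \left(\left(261 - 1148\right) - 1253\right)} = \frac{3610 - 1107}{-4826 + \left(\left(261 - 1148\right) - 1253\right)} = \frac{2503}{-4826 - 2140} = \frac{2503}{-6966} = 2503 \left(- \frac{1}{6966}\right) = - \frac{2503}{6966}$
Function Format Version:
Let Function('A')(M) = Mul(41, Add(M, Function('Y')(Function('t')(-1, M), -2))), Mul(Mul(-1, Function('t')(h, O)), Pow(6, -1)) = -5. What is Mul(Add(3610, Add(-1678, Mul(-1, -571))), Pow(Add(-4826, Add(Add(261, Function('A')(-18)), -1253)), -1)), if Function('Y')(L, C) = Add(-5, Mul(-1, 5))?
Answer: Rational(-2503, 6966) ≈ -0.35932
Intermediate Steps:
Function('t')(h, O) = 30 (Function('t')(h, O) = Mul(-6, -5) = 30)
Function('Y')(L, C) = -10 (Function('Y')(L, C) = Add(-5, -5) = -10)
Function('A')(M) = Add(-410, Mul(41, M)) (Function('A')(M) = Mul(41, Add(M, -10)) = Mul(41, Add(-10, M)) = Add(-410, Mul(41, M)))
Mul(Add(3610, Add(-1678, Mul(-1, -571))), Pow(Add(-4826, Add(Add(261, Function('A')(-18)), -1253)), -1)) = Mul(Add(3610, Add(-1678, Mul(-1, -571))), Pow(Add(-4826, Add(Add(261, Add(-410, Mul(41, -18))), -1253)), -1)) = Mul(Add(3610, Add(-1678, 571)), Pow(Add(-4826, Add(Add(261, Add(-410, -738)), -1253)), -1)) = Mul(Add(3610, -1107), Pow(Add(-4826, Add(Add(261, -1148), -1253)), -1)) = Mul(2503, Pow(Add(-4826, Add(-887, -1253)), -1)) = Mul(2503, Pow(Add(-4826, -2140), -1)) = Mul(2503, Pow(-6966, -1)) = Mul(2503, Rational(-1, 6966)) = Rational(-2503, 6966)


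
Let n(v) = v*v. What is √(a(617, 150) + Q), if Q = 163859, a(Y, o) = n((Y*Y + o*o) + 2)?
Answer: 2*√40640786585 ≈ 4.0319e+5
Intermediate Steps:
n(v) = v²
a(Y, o) = (2 + Y² + o²)² (a(Y, o) = ((Y*Y + o*o) + 2)² = ((Y² + o²) + 2)² = (2 + Y² + o²)²)
√(a(617, 150) + Q) = √((2 + 617² + 150²)² + 163859) = √((2 + 380689 + 22500)² + 163859) = √(403191² + 163859) = √(162562982481 + 163859) = √162563146340 = 2*√40640786585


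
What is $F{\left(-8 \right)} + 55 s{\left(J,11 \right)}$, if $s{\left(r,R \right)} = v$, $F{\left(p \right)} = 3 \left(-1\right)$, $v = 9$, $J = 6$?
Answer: $492$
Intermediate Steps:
$F{\left(p \right)} = -3$
$s{\left(r,R \right)} = 9$
$F{\left(-8 \right)} + 55 s{\left(J,11 \right)} = -3 + 55 \cdot 9 = -3 + 495 = 492$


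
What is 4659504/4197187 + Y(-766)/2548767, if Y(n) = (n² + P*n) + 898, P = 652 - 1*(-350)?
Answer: 11121008428382/10697651718429 ≈ 1.0396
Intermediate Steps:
P = 1002 (P = 652 + 350 = 1002)
Y(n) = 898 + n² + 1002*n (Y(n) = (n² + 1002*n) + 898 = 898 + n² + 1002*n)
4659504/4197187 + Y(-766)/2548767 = 4659504/4197187 + (898 + (-766)² + 1002*(-766))/2548767 = 4659504*(1/4197187) + (898 + 586756 - 767532)*(1/2548767) = 4659504/4197187 - 179878*1/2548767 = 4659504/4197187 - 179878/2548767 = 11121008428382/10697651718429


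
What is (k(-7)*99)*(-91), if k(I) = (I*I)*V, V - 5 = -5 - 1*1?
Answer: 441441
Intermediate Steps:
V = -1 (V = 5 + (-5 - 1*1) = 5 + (-5 - 1) = 5 - 6 = -1)
k(I) = -I**2 (k(I) = (I*I)*(-1) = I**2*(-1) = -I**2)
(k(-7)*99)*(-91) = (-1*(-7)**2*99)*(-91) = (-1*49*99)*(-91) = -49*99*(-91) = -4851*(-91) = 441441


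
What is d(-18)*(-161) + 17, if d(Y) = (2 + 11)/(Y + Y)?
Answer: 2705/36 ≈ 75.139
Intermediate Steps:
d(Y) = 13/(2*Y) (d(Y) = 13/((2*Y)) = 13*(1/(2*Y)) = 13/(2*Y))
d(-18)*(-161) + 17 = ((13/2)/(-18))*(-161) + 17 = ((13/2)*(-1/18))*(-161) + 17 = -13/36*(-161) + 17 = 2093/36 + 17 = 2705/36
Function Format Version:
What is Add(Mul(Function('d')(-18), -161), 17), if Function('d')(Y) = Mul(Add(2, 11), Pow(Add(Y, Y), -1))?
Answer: Rational(2705, 36) ≈ 75.139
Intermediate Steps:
Function('d')(Y) = Mul(Rational(13, 2), Pow(Y, -1)) (Function('d')(Y) = Mul(13, Pow(Mul(2, Y), -1)) = Mul(13, Mul(Rational(1, 2), Pow(Y, -1))) = Mul(Rational(13, 2), Pow(Y, -1)))
Add(Mul(Function('d')(-18), -161), 17) = Add(Mul(Mul(Rational(13, 2), Pow(-18, -1)), -161), 17) = Add(Mul(Mul(Rational(13, 2), Rational(-1, 18)), -161), 17) = Add(Mul(Rational(-13, 36), -161), 17) = Add(Rational(2093, 36), 17) = Rational(2705, 36)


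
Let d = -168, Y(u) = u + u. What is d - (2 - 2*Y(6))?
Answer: -146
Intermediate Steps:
Y(u) = 2*u
d - (2 - 2*Y(6)) = -168 - (2 - 4*6) = -168 - (2 - 2*12) = -168 - (2 - 24) = -168 - 1*(-22) = -168 + 22 = -146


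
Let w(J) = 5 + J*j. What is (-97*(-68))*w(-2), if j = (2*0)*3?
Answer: 32980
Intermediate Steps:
j = 0 (j = 0*3 = 0)
w(J) = 5 (w(J) = 5 + J*0 = 5 + 0 = 5)
(-97*(-68))*w(-2) = -97*(-68)*5 = 6596*5 = 32980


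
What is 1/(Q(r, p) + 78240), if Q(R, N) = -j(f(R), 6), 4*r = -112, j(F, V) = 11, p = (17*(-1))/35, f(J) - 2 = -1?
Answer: 1/78229 ≈ 1.2783e-5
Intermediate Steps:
f(J) = 1 (f(J) = 2 - 1 = 1)
p = -17/35 (p = -17*1/35 = -17/35 ≈ -0.48571)
r = -28 (r = (¼)*(-112) = -28)
Q(R, N) = -11 (Q(R, N) = -1*11 = -11)
1/(Q(r, p) + 78240) = 1/(-11 + 78240) = 1/78229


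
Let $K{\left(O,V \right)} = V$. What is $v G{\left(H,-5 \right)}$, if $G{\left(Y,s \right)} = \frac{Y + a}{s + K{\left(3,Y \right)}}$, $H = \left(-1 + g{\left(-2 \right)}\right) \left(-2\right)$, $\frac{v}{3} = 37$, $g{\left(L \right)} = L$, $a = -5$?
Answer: $111$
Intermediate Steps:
$v = 111$ ($v = 3 \cdot 37 = 111$)
$H = 6$ ($H = \left(-1 - 2\right) \left(-2\right) = \left(-3\right) \left(-2\right) = 6$)
$G{\left(Y,s \right)} = \frac{-5 + Y}{Y + s}$ ($G{\left(Y,s \right)} = \frac{Y - 5}{s + Y} = \frac{-5 + Y}{Y + s}$)
$v G{\left(H,-5 \right)} = 111 \frac{-5 + 6}{6 - 5} = 111 \cdot 1^{-1} \cdot 1 = 111 \cdot 1 \cdot 1 = 111 \cdot 1 = 111$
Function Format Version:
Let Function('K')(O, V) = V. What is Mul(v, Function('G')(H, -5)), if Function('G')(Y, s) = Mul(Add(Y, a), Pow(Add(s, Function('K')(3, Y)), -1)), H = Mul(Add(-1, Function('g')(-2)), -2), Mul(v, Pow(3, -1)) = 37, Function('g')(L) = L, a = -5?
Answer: 111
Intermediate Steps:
v = 111 (v = Mul(3, 37) = 111)
H = 6 (H = Mul(Add(-1, -2), -2) = Mul(-3, -2) = 6)
Function('G')(Y, s) = Mul(Pow(Add(Y, s), -1), Add(-5, Y)) (Function('G')(Y, s) = Mul(Add(Y, -5), Pow(Add(s, Y), -1)) = Mul(Add(-5, Y), Pow(Add(Y, s), -1)) = Mul(Pow(Add(Y, s), -1), Add(-5, Y)))
Mul(v, Function('G')(H, -5)) = Mul(111, Mul(Pow(Add(6, -5), -1), Add(-5, 6))) = Mul(111, Mul(Pow(1, -1), 1)) = Mul(111, Mul(1, 1)) = Mul(111, 1) = 111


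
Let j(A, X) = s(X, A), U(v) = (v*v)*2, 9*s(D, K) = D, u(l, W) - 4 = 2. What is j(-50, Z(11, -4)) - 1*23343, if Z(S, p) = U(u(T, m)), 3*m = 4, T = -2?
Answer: -23335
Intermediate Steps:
m = 4/3 (m = (⅓)*4 = 4/3 ≈ 1.3333)
u(l, W) = 6 (u(l, W) = 4 + 2 = 6)
s(D, K) = D/9
U(v) = 2*v² (U(v) = v²*2 = 2*v²)
Z(S, p) = 72 (Z(S, p) = 2*6² = 2*36 = 72)
j(A, X) = X/9
j(-50, Z(11, -4)) - 1*23343 = (⅑)*72 - 1*23343 = 8 - 23343 = -23335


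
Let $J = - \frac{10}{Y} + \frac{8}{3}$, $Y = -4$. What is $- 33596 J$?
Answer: $- \frac{520738}{3} \approx -1.7358 \cdot 10^{5}$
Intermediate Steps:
$J = \frac{31}{6}$ ($J = - \frac{10}{-4} + \frac{8}{3} = \left(-10\right) \left(- \frac{1}{4}\right) + 8 \cdot \frac{1}{3} = \frac{5}{2} + \frac{8}{3} = \frac{31}{6} \approx 5.1667$)
$- 33596 J = \left(-33596\right) \frac{31}{6} = - \frac{520738}{3}$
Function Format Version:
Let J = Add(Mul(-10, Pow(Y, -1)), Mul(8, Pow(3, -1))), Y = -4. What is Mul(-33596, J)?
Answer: Rational(-520738, 3) ≈ -1.7358e+5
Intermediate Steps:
J = Rational(31, 6) (J = Add(Mul(-10, Pow(-4, -1)), Mul(8, Pow(3, -1))) = Add(Mul(-10, Rational(-1, 4)), Mul(8, Rational(1, 3))) = Add(Rational(5, 2), Rational(8, 3)) = Rational(31, 6) ≈ 5.1667)
Mul(-33596, J) = Mul(-33596, Rational(31, 6)) = Rational(-520738, 3)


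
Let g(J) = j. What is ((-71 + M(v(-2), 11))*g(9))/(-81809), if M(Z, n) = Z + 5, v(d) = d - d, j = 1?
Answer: 66/81809 ≈ 0.00080676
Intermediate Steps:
g(J) = 1
v(d) = 0
M(Z, n) = 5 + Z
((-71 + M(v(-2), 11))*g(9))/(-81809) = ((-71 + (5 + 0))*1)/(-81809) = ((-71 + 5)*1)*(-1/81809) = -66*1*(-1/81809) = -66*(-1/81809) = 66/81809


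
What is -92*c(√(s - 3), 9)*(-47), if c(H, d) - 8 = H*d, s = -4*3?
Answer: 34592 + 38916*I*√15 ≈ 34592.0 + 1.5072e+5*I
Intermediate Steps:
s = -12
c(H, d) = 8 + H*d
-92*c(√(s - 3), 9)*(-47) = -92*(8 + √(-12 - 3)*9)*(-47) = -92*(8 + √(-15)*9)*(-47) = -92*(8 + (I*√15)*9)*(-47) = -92*(8 + 9*I*√15)*(-47) = (-736 - 828*I*√15)*(-47) = 34592 + 38916*I*√15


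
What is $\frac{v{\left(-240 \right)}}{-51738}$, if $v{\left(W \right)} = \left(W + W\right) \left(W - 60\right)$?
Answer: $- \frac{24000}{8623} \approx -2.7833$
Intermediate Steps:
$v{\left(W \right)} = 2 W \left(-60 + W\right)$
$\frac{v{\left(-240 \right)}}{-51738} = \frac{2 \left(-240\right) \left(-60 - 240\right)}{-51738} = 2 \left(-240\right) \left(-300\right) \left(- \frac{1}{51738}\right) = 144000 \left(- \frac{1}{51738}\right) = - \frac{24000}{8623}$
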